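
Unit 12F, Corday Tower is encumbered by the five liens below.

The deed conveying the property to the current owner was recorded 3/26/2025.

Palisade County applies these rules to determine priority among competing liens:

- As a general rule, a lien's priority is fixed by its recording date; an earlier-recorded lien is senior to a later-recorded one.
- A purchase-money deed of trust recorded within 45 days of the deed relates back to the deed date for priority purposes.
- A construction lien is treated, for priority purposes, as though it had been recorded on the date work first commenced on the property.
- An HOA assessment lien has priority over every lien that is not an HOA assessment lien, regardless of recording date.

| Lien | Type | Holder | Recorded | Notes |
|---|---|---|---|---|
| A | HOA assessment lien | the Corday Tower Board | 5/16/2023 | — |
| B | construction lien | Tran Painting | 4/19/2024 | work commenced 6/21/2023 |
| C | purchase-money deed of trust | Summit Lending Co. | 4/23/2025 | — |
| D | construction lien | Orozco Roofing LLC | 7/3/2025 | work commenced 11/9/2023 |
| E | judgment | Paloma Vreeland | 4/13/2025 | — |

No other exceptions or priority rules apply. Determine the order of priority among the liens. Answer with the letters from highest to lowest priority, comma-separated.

Effective dates after the stated exceptions: B's effective date is 6/21/2023, when work began; C was recorded within the 45-day window, so its effective date is the deed date 3/26/2025; D's effective date is 11/9/2023, when work began.
A is an HOA assessment lien and takes priority over every other lien.
Remaining liens by effective date: B (6/21/2023), D (11/9/2023), C (3/26/2025), E (4/13/2025).

A, B, D, C, E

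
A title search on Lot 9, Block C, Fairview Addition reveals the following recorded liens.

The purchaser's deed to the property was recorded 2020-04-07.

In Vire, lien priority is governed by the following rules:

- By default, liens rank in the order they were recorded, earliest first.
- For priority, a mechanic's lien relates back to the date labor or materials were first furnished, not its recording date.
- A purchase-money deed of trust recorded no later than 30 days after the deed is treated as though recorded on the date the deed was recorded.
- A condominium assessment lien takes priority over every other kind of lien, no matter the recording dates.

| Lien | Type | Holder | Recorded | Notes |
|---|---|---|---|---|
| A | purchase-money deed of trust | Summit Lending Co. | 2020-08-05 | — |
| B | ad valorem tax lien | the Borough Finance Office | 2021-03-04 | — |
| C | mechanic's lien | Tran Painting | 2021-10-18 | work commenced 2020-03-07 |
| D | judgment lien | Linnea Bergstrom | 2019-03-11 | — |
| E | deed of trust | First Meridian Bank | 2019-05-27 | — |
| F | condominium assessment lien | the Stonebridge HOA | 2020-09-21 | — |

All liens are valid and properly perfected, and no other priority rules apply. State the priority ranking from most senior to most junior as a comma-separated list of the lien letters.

F, D, E, C, A, B

First, effective dates: A was recorded 120 days after the deed, outside the 30-day window, so it keeps its recording date; C's effective date is 2020-03-07, when work began.
As a condominium assessment lien, F is senior to every other lien.
Among the remaining liens, by effective date: D (2019-03-11), E (2019-05-27), C (2020-03-07), A (2020-08-05), B (2021-03-04).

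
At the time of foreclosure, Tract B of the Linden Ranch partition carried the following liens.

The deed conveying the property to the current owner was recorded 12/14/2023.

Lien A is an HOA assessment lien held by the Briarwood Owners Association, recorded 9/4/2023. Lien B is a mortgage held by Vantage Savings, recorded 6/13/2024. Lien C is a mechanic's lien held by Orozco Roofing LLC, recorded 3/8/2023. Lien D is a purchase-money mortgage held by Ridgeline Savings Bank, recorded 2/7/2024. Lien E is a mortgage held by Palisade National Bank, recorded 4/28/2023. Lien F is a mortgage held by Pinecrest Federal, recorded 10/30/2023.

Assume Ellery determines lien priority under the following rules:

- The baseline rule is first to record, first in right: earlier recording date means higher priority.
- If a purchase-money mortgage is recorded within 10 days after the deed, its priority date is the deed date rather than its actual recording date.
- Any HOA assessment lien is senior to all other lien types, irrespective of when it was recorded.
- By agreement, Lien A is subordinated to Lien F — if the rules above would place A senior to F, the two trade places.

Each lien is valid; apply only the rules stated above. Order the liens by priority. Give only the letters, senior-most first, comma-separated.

F, C, E, A, D, B

Effective dates: D missed the 10-day window (55 days after the deed), so its recording date stands.
As an HOA assessment lien, A is senior to every other lien.
Ordering the rest by effective date: C (3/8/2023), E (4/28/2023), F (10/30/2023), D (2/7/2024), B (6/13/2024).
A is senior to F before the subordination, so the two trade places.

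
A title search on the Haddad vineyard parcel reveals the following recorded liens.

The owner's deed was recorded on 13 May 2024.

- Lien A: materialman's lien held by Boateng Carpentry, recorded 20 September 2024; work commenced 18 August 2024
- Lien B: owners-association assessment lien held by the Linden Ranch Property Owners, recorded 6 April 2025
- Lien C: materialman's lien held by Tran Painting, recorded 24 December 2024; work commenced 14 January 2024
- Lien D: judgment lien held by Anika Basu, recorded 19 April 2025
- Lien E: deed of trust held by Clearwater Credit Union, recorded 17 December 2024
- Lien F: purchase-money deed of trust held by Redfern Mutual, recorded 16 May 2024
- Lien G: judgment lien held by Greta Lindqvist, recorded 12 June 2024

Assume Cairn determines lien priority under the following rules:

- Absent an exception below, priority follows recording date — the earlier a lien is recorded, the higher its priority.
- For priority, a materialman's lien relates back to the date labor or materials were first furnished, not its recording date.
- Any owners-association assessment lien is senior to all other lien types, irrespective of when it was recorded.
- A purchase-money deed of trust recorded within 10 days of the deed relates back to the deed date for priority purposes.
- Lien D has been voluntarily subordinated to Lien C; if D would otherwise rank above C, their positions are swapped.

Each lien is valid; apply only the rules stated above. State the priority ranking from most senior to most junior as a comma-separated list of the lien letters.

First, effective dates: A relates back to 18 August 2024 (work commenced); C is treated as recorded 14 January 2024, the work-commencement date; F's effective date is the deed date, 13 May 2024.
As an owners-association assessment lien, B is senior to every other lien.
Remaining liens by effective date: C (14 January 2024), F (13 May 2024), G (12 June 2024), A (18 August 2024), E (17 December 2024), D (19 April 2025).
Since D is not senior to C, the subordination leaves the order unchanged.

B, C, F, G, A, E, D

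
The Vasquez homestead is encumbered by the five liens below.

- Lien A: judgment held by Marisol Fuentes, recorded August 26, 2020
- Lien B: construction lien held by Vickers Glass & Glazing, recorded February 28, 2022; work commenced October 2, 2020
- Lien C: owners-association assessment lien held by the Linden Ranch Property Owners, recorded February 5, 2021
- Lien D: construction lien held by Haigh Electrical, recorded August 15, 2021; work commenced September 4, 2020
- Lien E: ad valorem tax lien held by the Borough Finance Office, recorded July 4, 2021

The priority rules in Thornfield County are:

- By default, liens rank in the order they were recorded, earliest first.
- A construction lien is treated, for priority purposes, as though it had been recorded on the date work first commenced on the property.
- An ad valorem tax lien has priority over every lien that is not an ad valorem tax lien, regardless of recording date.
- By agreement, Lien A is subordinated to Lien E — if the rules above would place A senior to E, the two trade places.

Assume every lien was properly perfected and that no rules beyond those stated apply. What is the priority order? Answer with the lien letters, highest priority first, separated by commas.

E, A, D, B, C

Effective dates: B is treated as recorded October 2, 2020, the work-commencement date; D relates back to September 4, 2020 (work commenced).
E is an ad valorem tax lien, so it outranks all other liens regardless of date.
The other liens, earliest effective date first: A (August 26, 2020), D (September 4, 2020), B (October 2, 2020), C (February 5, 2021).
A already ranks below E; the subordination has no effect.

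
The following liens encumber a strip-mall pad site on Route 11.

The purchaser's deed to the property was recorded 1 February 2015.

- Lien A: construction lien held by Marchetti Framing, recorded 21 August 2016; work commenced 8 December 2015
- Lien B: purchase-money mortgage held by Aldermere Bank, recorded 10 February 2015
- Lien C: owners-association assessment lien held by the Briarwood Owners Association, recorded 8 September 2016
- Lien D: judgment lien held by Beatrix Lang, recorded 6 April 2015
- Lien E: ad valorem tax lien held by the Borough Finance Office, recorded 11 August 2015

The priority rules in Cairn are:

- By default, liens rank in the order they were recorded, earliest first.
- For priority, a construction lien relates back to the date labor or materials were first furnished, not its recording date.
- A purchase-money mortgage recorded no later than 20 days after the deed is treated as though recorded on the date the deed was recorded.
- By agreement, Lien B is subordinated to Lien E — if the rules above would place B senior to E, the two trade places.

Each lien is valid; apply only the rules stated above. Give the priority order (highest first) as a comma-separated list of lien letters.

E, D, B, A, C

Effective dates after the stated exceptions: A is treated as recorded 8 December 2015, the work-commencement date; B relates back to the deed date 1 February 2015.
Ordering by effective date: B (1 February 2015), D (6 April 2015), E (11 August 2015), A (8 December 2015), C (8 September 2016).
The subordination applies — B was senior to E — so B and E swap.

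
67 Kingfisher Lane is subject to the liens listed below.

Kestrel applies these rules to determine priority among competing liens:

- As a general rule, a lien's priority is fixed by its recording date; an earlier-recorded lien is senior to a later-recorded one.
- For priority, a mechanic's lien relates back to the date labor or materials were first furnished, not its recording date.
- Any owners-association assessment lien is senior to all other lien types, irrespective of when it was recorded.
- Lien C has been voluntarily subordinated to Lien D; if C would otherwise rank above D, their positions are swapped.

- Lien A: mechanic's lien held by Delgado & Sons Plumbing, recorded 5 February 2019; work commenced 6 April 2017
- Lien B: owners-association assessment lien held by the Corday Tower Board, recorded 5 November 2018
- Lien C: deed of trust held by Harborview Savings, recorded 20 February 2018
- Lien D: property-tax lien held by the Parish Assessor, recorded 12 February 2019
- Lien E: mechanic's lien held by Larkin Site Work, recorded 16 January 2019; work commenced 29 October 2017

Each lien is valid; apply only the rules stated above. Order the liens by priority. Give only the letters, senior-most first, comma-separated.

B, A, E, D, C

Effective dates after the stated exceptions: A relates back to 6 April 2017 (work commenced); E relates back to 29 October 2017 (work commenced).
As an owners-association assessment lien, B is senior to every other lien.
Ordering the rest by effective date: A (6 April 2017), E (29 October 2017), C (20 February 2018), D (12 February 2019).
C is senior to D before the subordination, so the two trade places.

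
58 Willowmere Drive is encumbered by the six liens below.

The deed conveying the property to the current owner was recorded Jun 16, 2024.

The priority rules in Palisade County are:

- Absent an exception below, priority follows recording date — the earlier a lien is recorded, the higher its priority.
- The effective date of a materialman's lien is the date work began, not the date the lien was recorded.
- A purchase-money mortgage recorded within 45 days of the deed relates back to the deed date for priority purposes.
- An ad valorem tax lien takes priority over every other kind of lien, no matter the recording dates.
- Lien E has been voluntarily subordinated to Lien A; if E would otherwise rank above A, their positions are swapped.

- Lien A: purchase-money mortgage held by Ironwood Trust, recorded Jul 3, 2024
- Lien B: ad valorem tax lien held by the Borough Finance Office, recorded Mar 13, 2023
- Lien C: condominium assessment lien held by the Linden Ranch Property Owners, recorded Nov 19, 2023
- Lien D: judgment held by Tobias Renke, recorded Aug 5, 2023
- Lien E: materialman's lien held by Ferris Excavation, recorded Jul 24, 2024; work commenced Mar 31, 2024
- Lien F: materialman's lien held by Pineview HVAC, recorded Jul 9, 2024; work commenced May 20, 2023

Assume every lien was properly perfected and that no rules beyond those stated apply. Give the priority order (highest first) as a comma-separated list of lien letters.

Effective dates after the stated exceptions: A's effective date is the deed date, Jun 16, 2024; E's effective date is Mar 31, 2024, when work began; F relates back to May 20, 2023 (work commenced).
As an ad valorem tax lien, B is senior to every other lien.
The other liens, earliest effective date first: F (May 20, 2023), D (Aug 5, 2023), C (Nov 19, 2023), E (Mar 31, 2024), A (Jun 16, 2024).
E would otherwise be senior to A, so under the subordination agreement E and A exchange positions.

B, F, D, C, A, E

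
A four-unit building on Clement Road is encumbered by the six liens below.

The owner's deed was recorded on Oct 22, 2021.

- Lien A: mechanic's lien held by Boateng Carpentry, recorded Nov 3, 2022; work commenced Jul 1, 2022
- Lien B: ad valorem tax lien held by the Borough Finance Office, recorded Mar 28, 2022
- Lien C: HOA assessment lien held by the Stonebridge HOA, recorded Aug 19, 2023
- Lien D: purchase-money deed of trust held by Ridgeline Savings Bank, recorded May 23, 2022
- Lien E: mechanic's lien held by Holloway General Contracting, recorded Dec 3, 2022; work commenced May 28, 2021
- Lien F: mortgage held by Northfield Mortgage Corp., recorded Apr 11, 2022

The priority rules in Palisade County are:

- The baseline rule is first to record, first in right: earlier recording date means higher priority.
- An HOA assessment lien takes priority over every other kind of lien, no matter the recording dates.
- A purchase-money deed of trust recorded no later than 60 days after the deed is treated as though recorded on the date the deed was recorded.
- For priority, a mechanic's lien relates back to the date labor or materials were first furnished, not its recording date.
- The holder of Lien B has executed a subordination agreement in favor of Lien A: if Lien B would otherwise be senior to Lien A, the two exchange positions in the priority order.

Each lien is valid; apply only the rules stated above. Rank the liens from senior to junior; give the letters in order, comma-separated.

C, E, A, F, D, B

First, effective dates: A relates back to Jul 1, 2022 (work commenced); D missed the 60-day window (213 days after the deed), so its recording date stands; E relates back to May 28, 2021 (work commenced).
C is an HOA assessment lien, so it outranks all other liens regardless of date.
Ordering the rest by effective date: E (May 28, 2021), B (Mar 28, 2022), F (Apr 11, 2022), D (May 23, 2022), A (Jul 1, 2022).
B is senior to A before the subordination, so the two trade places.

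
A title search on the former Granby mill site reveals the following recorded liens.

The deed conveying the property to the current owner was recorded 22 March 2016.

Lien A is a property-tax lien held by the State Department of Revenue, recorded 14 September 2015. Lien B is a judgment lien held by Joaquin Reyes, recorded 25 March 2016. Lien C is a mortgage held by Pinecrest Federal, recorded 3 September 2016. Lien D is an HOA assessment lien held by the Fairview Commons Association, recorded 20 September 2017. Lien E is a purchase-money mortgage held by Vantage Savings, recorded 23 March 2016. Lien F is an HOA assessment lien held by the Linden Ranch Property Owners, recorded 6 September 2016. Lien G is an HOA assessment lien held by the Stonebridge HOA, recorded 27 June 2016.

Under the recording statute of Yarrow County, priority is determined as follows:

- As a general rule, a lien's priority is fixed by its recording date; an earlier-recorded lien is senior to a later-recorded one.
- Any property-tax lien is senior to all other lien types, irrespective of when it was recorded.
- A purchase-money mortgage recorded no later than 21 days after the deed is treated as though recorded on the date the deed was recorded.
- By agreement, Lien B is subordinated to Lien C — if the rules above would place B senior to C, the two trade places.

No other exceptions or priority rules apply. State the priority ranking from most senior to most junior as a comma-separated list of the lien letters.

A, E, C, G, B, F, D

First, effective dates: E was recorded within the 21-day window, so its effective date is the deed date 22 March 2016.
A, as a property-tax lien, has superpriority and ranks first.
The other liens, earliest effective date first: E (22 March 2016), B (25 March 2016), G (27 June 2016), C (3 September 2016), F (6 September 2016), D (20 September 2017).
Because B would otherwise rank above C, the subordination swaps them.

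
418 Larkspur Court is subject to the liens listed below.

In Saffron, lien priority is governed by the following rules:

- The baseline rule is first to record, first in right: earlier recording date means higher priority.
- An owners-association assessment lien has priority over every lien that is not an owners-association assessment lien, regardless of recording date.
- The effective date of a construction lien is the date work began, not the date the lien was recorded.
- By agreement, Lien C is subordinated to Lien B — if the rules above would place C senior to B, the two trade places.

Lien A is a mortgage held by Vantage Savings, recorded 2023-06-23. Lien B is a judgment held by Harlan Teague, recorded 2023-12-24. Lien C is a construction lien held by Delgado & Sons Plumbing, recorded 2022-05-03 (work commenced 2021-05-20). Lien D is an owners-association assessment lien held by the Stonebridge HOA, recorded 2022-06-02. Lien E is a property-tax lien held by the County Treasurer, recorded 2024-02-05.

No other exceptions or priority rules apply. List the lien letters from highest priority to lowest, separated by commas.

D, B, A, C, E

Effective dates: C is treated as recorded 2021-05-20, the work-commencement date.
D is an owners-association assessment lien and takes priority over every other lien.
Ordering the rest by effective date: C (2021-05-20), A (2023-06-23), B (2023-12-24), E (2024-02-05).
Because C would otherwise rank above B, the subordination swaps them.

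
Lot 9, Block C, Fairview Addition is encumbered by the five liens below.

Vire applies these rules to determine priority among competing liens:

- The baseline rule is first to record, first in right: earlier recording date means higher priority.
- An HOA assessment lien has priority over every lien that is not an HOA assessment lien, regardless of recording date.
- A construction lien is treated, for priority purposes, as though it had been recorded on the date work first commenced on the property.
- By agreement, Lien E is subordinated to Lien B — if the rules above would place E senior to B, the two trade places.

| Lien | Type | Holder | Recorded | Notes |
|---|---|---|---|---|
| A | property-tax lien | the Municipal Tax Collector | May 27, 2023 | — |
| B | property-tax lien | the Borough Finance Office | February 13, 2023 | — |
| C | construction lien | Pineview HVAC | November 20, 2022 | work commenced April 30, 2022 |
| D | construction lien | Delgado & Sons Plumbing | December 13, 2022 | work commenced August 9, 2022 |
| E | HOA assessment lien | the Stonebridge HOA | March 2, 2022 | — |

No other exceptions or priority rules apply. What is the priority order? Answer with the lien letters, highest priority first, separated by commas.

Adjusting effective dates: C's effective date is April 30, 2022, when work began; D relates back to August 9, 2022 (work commenced).
As an HOA assessment lien, E is senior to every other lien.
The other liens, earliest effective date first: C (April 30, 2022), D (August 9, 2022), B (February 13, 2023), A (May 27, 2023).
E is senior to B before the subordination, so the two trade places.

B, C, D, E, A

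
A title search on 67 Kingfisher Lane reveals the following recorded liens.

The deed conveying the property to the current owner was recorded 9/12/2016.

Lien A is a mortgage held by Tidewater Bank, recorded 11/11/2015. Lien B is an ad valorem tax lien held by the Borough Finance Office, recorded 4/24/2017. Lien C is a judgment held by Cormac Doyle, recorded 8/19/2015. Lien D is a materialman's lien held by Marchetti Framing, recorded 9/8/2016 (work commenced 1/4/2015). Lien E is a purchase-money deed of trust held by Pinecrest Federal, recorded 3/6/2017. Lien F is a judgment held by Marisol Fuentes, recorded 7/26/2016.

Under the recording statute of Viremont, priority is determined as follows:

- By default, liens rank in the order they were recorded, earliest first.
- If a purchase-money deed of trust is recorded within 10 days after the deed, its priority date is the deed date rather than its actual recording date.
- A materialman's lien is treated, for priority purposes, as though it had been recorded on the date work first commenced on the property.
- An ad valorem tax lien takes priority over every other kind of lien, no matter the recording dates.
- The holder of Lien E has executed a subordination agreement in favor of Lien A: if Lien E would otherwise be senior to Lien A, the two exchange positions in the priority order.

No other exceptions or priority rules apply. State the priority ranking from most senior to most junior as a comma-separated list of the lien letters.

B, D, C, A, F, E

Effective dates: D relates back to 1/4/2015 (work commenced); E was recorded 175 days after the deed — beyond 10 days — so no relation-back applies.
B, as an ad valorem tax lien, has superpriority and ranks first.
Ordering the rest by effective date: D (1/4/2015), C (8/19/2015), A (11/11/2015), F (7/26/2016), E (3/6/2017).
E already ranks below A; the subordination has no effect.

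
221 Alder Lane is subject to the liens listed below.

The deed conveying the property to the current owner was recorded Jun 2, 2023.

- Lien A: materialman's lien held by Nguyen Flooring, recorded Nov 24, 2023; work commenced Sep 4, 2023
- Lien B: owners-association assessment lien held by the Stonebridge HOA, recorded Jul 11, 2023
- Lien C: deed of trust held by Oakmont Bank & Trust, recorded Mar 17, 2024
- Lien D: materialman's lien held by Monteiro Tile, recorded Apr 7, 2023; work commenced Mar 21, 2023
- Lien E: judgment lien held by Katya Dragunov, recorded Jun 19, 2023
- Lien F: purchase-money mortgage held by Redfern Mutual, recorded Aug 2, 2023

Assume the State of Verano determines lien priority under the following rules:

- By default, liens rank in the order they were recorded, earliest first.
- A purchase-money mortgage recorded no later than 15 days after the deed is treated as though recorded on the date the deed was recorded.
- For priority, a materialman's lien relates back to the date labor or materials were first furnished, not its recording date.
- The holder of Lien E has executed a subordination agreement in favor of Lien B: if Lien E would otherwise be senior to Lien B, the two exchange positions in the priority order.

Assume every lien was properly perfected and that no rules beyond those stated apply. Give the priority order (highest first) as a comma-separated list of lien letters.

First, effective dates: A is treated as recorded Sep 4, 2023, the work-commencement date; D relates back to Mar 21, 2023 (work commenced); F was recorded 61 days after the deed, outside the 15-day window, so it keeps its recording date.
Ordering by effective date: D (Mar 21, 2023), E (Jun 19, 2023), B (Jul 11, 2023), F (Aug 2, 2023), A (Sep 4, 2023), C (Mar 17, 2024).
The subordination applies — E was senior to B — so E and B swap.

D, B, E, F, A, C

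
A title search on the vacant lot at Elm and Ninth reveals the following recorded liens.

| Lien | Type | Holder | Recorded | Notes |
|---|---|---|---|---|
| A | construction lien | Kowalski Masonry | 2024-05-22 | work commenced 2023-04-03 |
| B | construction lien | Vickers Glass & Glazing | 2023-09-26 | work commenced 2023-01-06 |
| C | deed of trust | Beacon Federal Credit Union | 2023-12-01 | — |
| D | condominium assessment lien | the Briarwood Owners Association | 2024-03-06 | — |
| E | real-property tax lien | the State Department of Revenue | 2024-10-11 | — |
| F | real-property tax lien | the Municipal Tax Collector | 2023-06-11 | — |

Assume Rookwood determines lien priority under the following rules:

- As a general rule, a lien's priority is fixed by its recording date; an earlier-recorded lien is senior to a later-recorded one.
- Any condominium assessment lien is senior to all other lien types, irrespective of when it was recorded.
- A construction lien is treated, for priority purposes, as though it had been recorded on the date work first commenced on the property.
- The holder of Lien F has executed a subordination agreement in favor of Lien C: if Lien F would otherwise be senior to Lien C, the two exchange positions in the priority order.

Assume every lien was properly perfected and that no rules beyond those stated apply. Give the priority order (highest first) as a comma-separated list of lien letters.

D, B, A, C, F, E

First, effective dates: A is treated as recorded 2023-04-03, the work-commencement date; B relates back to 2023-01-06 (work commenced).
D is a condominium assessment lien and takes priority over every other lien.
Remaining liens by effective date: B (2023-01-06), A (2023-04-03), F (2023-06-11), C (2023-12-01), E (2024-10-11).
F would otherwise be senior to C, so under the subordination agreement F and C exchange positions.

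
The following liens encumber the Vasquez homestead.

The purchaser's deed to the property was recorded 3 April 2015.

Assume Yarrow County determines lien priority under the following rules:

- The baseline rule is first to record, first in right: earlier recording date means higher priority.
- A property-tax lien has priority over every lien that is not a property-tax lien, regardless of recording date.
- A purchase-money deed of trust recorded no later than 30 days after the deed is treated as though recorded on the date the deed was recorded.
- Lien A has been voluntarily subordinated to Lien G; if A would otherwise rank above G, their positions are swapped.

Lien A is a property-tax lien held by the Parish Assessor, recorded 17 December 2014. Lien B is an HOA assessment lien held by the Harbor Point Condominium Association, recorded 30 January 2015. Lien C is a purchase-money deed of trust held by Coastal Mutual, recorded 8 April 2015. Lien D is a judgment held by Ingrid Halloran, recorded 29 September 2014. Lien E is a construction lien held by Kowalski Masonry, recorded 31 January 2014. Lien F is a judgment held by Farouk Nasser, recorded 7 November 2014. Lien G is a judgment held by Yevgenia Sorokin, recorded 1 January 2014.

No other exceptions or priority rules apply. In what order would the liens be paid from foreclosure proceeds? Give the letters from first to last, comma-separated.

First, effective dates: C was recorded within the 30-day window, so its effective date is the deed date 3 April 2015.
A is a property-tax lien, so it outranks all other liens regardless of date.
The other liens, earliest effective date first: G (1 January 2014), E (31 January 2014), D (29 September 2014), F (7 November 2014), B (30 January 2015), C (3 April 2015).
A would otherwise be senior to G, so under the subordination agreement A and G exchange positions.

G, A, E, D, F, B, C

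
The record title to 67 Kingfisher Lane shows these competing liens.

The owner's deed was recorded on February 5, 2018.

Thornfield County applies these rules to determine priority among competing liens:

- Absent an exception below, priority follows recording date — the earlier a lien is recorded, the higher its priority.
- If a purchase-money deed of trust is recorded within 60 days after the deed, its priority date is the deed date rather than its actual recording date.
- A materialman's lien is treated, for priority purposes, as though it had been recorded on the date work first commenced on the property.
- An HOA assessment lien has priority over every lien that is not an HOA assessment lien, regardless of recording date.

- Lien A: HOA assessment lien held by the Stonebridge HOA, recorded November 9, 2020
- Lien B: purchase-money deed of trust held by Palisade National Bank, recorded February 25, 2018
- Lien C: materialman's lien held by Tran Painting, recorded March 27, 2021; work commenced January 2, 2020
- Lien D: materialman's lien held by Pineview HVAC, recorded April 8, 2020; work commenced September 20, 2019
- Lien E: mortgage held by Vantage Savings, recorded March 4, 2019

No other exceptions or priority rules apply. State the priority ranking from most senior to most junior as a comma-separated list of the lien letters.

A, B, E, D, C

Effective dates: B was recorded within the 60-day window, so its effective date is the deed date February 5, 2018; C is treated as recorded January 2, 2020, the work-commencement date; D relates back to September 20, 2019 (work commenced).
A is an HOA assessment lien, so it outranks all other liens regardless of date.
Among the remaining liens, by effective date: B (February 5, 2018), E (March 4, 2019), D (September 20, 2019), C (January 2, 2020).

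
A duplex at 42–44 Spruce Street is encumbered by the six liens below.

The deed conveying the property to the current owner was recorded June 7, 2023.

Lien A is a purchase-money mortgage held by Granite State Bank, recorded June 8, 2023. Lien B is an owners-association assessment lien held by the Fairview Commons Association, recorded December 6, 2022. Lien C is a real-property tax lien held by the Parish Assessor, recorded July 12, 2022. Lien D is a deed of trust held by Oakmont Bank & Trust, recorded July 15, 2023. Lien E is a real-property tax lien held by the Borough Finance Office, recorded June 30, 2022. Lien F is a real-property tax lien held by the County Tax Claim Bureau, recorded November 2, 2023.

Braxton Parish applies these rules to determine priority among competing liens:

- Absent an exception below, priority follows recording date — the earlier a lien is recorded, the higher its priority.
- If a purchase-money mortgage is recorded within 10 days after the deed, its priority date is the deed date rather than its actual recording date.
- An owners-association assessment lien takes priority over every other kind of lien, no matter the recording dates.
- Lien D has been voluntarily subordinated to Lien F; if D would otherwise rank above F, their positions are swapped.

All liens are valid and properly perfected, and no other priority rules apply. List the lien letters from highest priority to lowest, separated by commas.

First, effective dates: A was recorded within the 10-day window, so its effective date is the deed date June 7, 2023.
B is an owners-association assessment lien and takes priority over every other lien.
Remaining liens by effective date: E (June 30, 2022), C (July 12, 2022), A (June 7, 2023), D (July 15, 2023), F (November 2, 2023).
Because D would otherwise rank above F, the subordination swaps them.

B, E, C, A, F, D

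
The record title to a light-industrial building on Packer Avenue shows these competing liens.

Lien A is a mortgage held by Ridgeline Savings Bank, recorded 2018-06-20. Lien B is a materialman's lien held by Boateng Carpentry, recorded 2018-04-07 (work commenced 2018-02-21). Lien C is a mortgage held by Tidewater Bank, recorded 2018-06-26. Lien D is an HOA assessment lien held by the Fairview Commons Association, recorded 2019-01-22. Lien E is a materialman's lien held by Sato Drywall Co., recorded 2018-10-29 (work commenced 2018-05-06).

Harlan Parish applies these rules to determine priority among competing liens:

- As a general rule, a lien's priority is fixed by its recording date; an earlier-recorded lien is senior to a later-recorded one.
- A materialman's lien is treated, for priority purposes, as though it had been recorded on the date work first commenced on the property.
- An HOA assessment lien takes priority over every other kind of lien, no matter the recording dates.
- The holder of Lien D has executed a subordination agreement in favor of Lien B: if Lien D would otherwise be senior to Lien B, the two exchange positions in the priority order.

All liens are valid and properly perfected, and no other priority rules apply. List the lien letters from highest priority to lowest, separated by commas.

B, D, E, A, C

Effective dates after the stated exceptions: B relates back to 2018-02-21 (work commenced); E is treated as recorded 2018-05-06, the work-commencement date.
As an HOA assessment lien, D is senior to every other lien.
The other liens, earliest effective date first: B (2018-02-21), E (2018-05-06), A (2018-06-20), C (2018-06-26).
Because D would otherwise rank above B, the subordination swaps them.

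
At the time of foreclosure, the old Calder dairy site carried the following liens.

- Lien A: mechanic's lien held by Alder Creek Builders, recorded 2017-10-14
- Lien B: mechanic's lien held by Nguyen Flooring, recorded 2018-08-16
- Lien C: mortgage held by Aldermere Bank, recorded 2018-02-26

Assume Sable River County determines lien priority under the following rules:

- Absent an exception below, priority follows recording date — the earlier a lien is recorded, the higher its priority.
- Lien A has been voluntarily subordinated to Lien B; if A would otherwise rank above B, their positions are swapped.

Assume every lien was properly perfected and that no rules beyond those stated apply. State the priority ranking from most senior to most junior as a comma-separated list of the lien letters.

B, C, A

By effective date: A (2017-10-14), C (2018-02-26), B (2018-08-16).
The subordination applies — A was senior to B — so A and B swap.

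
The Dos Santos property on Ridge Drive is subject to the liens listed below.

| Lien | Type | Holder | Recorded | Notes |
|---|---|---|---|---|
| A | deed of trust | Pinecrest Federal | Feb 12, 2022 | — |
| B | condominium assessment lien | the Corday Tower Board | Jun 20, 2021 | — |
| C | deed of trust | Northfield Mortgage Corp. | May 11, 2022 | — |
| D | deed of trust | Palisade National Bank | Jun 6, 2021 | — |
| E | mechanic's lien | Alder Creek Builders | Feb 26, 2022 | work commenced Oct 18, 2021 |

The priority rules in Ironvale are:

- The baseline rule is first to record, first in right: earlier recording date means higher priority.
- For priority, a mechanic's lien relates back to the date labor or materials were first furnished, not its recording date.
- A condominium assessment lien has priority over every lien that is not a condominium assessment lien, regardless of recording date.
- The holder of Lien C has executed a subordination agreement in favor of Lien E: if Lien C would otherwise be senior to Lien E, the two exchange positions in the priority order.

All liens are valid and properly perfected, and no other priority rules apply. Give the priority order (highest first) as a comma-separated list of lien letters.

Effective dates: E relates back to Oct 18, 2021 (work commenced).
B, as a condominium assessment lien, has superpriority and ranks first.
The other liens, earliest effective date first: D (Jun 6, 2021), E (Oct 18, 2021), A (Feb 12, 2022), C (May 11, 2022).
C is already junior to E, so the subordination agreement changes nothing.

B, D, E, A, C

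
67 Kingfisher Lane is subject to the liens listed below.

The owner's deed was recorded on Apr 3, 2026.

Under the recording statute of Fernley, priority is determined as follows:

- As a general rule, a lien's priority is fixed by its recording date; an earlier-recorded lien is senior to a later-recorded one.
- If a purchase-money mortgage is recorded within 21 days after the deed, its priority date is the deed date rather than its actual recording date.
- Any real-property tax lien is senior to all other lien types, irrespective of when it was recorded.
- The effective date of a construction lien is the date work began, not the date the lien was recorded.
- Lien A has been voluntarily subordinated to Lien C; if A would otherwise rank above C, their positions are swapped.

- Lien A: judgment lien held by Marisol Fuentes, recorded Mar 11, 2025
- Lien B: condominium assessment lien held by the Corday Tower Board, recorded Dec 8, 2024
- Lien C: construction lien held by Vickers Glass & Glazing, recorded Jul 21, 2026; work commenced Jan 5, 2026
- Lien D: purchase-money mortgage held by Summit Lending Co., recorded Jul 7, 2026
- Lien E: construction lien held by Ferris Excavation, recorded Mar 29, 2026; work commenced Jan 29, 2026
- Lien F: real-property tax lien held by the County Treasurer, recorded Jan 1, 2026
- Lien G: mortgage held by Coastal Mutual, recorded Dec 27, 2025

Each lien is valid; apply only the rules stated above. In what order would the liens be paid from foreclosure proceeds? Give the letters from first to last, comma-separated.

Effective dates after the stated exceptions: C's effective date is Jan 5, 2026, when work began; D was recorded 95 days after the deed, outside the 21-day window, so it keeps its recording date; E is treated as recorded Jan 29, 2026, the work-commencement date.
F is a real-property tax lien, so it outranks all other liens regardless of date.
Among the remaining liens, by effective date: B (Dec 8, 2024), A (Mar 11, 2025), G (Dec 27, 2025), C (Jan 5, 2026), E (Jan 29, 2026), D (Jul 7, 2026).
A would otherwise be senior to C, so under the subordination agreement A and C exchange positions.

F, B, C, G, A, E, D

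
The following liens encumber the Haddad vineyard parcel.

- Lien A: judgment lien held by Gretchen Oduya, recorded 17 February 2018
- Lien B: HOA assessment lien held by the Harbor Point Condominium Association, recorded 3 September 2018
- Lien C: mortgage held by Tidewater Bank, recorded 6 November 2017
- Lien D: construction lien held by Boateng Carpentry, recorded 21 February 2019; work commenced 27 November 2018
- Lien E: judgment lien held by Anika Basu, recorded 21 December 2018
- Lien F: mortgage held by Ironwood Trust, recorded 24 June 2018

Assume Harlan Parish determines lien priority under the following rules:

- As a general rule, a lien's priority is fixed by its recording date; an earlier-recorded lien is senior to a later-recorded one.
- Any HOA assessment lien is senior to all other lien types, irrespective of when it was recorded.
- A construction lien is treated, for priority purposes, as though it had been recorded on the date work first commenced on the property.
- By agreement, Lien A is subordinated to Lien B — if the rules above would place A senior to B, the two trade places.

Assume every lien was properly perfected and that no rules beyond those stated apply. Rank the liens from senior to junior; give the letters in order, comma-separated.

B, C, A, F, D, E

Effective dates: D relates back to 27 November 2018 (work commenced).
As an HOA assessment lien, B is senior to every other lien.
Ordering the rest by effective date: C (6 November 2017), A (17 February 2018), F (24 June 2018), D (27 November 2018), E (21 December 2018).
A already ranks below B; the subordination has no effect.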